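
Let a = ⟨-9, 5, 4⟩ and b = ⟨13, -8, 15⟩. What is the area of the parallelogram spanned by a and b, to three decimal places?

215.562

i: 5·15 - 4·(-8) = 75 - (-32) = 107
j: 4·13 - (-9)·15 = 52 - (-135) = 187
k: (-9)·(-8) - 5·13 = 72 - 65 = 7
a × b = (107, 187, 7)
|a × b| = √(107² + 187² + 7²) = √46467 ≈ 215.5621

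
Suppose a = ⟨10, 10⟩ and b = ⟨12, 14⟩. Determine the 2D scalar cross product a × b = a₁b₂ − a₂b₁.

10·14 - 10·12 = 140 - 120 = 20

20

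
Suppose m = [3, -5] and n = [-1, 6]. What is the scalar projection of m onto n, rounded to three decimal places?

m · n = 3·(-1) + (-5)·6 = -3 - 30 = -33
|n| = √(1 + 36) = √37 ≈ 6.0828
comp_n m = -33 / √37 ≈ -5.425

-5.425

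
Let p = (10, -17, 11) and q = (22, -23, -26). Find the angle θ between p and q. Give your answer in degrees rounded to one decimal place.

p · q = 10·22 + (-17)·(-23) + 11·(-26) = 220 + 391 - 286 = 325
|p|² = 100 + 289 + 121 = 510,  |p| = √510 ≈ 22.583180
|q|² = 484 + 529 + 676 = 1689,  |q| = √1689 ≈ 41.097445
cos θ = 325 / (22.583180 · 41.097445) ≈ 0.35017
θ = arccos(0.35017) ≈ 69.5°

69.5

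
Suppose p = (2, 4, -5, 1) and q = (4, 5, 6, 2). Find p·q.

0

p · q = 2·4 + 4·5 + (-5)·6 + 1·2 = 8 + 20 - 30 + 2 = 0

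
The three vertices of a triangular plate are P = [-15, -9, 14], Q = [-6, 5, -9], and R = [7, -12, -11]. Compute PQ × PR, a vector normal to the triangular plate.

PQ = (9, 14, -23)
PR = (22, -3, -25)
i: 14·(-25) - (-23)·(-3) = -350 - 69 = -419
j: (-23)·22 - 9·(-25) = -506 - (-225) = -281
k: 9·(-3) - 14·22 = -27 - 308 = -335
PQ × PR = (-419, -281, -335)

(-419, -281, -335)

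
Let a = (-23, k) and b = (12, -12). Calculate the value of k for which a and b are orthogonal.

a · b = (-23)·12 + k·(-12) = -276 - 12k
Set equal to 0: -12k = 276, so k = -23.

-23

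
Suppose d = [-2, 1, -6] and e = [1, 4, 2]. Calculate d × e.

i: 1·2 - (-6)·4 = 2 - (-24) = 26
j: (-6)·1 - (-2)·2 = -6 - (-4) = -2
k: (-2)·4 - 1·1 = -8 - 1 = -9
d × e = (26, -2, -9)

(26, -2, -9)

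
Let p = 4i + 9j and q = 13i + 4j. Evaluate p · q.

p · q = 4·13 + 9·4 = 52 + 36 = 88

88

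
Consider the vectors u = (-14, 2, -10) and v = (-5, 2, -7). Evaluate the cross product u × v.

(6, -48, -18)

i: 2·(-7) - (-10)·2 = -14 - (-20) = 6
j: (-10)·(-5) - (-14)·(-7) = 50 - 98 = -48
k: (-14)·2 - 2·(-5) = -28 - (-10) = -18
u × v = (6, -48, -18)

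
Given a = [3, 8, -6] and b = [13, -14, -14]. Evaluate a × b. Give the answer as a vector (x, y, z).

i: 8·(-14) - (-6)·(-14) = -112 - 84 = -196
j: (-6)·13 - 3·(-14) = -78 - (-42) = -36
k: 3·(-14) - 8·13 = -42 - 104 = -146
a × b = (-196, -36, -146)

(-196, -36, -146)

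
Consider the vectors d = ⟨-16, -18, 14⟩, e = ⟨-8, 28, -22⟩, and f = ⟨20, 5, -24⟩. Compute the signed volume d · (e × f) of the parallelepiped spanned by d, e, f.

e × f:
i: 28·(-24) - (-22)·5 = -672 - (-110) = -562
j: (-22)·20 - (-8)·(-24) = -440 - 192 = -632
k: (-8)·5 - 28·20 = -40 - 560 = -600
e × f = (-562, -632, -600)
d · (e × f) = (-16)·(-562) + (-18)·(-632) + 14·(-600) = 8992 + 11376 - 8400 = 11968

11968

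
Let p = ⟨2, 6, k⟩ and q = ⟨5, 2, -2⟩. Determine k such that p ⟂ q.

p · q = 2·5 + 6·2 + k·(-2) = 22 - 2k
Set equal to 0: -2k = -22, so k = 11.

11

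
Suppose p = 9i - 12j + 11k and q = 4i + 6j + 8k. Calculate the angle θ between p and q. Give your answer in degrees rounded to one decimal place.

p · q = 9·4 + (-12)·6 + 11·8 = 36 - 72 + 88 = 52
|p|² = 81 + 144 + 121 = 346,  |p| = √346 ≈ 18.601075
|q|² = 16 + 36 + 64 = 116,  |q| = √116 ≈ 10.770330
cos θ = 52 / (18.601075 · 10.770330) ≈ 0.25956
θ = arccos(0.25956) ≈ 75.0°

75.0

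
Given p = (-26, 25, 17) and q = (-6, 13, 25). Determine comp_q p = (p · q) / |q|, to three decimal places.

31.448

p · q = (-26)·(-6) + 25·13 + 17·25 = 156 + 325 + 425 = 906
|q| = √(36 + 169 + 625) = √830 ≈ 28.8097
comp_q p = 906 / √830 ≈ 31.448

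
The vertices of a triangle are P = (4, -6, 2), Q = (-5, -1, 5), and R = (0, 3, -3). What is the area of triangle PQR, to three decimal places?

PQ = (-9, 5, 3),  PR = (-4, 9, -5)
i: 5·(-5) - 3·9 = -25 - 27 = -52
j: 3·(-4) - (-9)·(-5) = -12 - 45 = -57
k: (-9)·9 - 5·(-4) = -81 - (-20) = -61
PQ × PR = (-52, -57, -61)
|PQ × PR| = √9674 ≈ 98.3565
area = ½ · 98.3565 ≈ 49.178

49.178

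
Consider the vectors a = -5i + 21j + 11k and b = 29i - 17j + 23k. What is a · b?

a · b = (-5)·29 + 21·(-17) + 11·23 = -145 - 357 + 253 = -249

-249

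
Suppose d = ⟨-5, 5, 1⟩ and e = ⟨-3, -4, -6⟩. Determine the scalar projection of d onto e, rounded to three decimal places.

-1.408

d · e = (-5)·(-3) + 5·(-4) + 1·(-6) = 15 - 20 - 6 = -11
|e| = √(9 + 16 + 36) = √61 ≈ 7.8102
comp_e d = -11 / √61 ≈ -1.408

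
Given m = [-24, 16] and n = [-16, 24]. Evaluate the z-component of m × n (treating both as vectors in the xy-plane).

(-24)·24 - 16·(-16) = -576 - (-256) = -320

-320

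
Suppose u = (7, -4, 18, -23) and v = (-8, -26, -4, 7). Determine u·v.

-185

u · v = 7·(-8) + (-4)·(-26) + 18·(-4) + (-23)·7 = -56 + 104 - 72 - 161 = -185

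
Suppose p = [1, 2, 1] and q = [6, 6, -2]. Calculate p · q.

16

p · q = 1·6 + 2·6 + 1·(-2) = 6 + 12 - 2 = 16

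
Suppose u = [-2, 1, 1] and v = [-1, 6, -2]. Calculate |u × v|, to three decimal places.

14.491

i: 1·(-2) - 1·6 = -2 - 6 = -8
j: 1·(-1) - (-2)·(-2) = -1 - 4 = -5
k: (-2)·6 - 1·(-1) = -12 - (-1) = -11
u × v = (-8, -5, -11)
|u × v| = √((-8)² + (-5)² + (-11)²) = √210 ≈ 14.4914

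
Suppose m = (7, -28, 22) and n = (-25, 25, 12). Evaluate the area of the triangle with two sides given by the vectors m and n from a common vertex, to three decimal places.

604.685

i: (-28)·12 - 22·25 = -336 - 550 = -886
j: 22·(-25) - 7·12 = -550 - 84 = -634
k: 7·25 - (-28)·(-25) = 175 - 700 = -525
m × n = (-886, -634, -525)
|m × n| = √((-886)² + (-634)² + (-525)²) = √1462577 ≈ 1209.3705
area = ½ · 1209.3705 ≈ 604.685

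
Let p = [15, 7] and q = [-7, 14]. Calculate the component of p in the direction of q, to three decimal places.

-0.447

p · q = 15·(-7) + 7·14 = -105 + 98 = -7
|q| = √(49 + 196) = √245 ≈ 15.6525
comp_q p = -7 / √245 ≈ -0.447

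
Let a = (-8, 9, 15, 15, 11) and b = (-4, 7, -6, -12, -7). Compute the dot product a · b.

-252

a · b = (-8)·(-4) + 9·7 + 15·(-6) + 15·(-12) + 11·(-7) = 32 + 63 - 90 - 180 - 77 = -252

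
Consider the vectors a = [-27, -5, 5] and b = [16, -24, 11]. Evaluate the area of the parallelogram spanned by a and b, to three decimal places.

822.398

i: (-5)·11 - 5·(-24) = -55 - (-120) = 65
j: 5·16 - (-27)·11 = 80 - (-297) = 377
k: (-27)·(-24) - (-5)·16 = 648 - (-80) = 728
a × b = (65, 377, 728)
|a × b| = √(65² + 377² + 728²) = √676338 ≈ 822.3977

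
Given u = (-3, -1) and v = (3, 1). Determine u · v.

-10

u · v = (-3)·3 + (-1)·1 = -9 - 1 = -10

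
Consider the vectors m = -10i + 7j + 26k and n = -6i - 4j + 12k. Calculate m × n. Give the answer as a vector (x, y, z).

(188, -36, 82)

i: 7·12 - 26·(-4) = 84 - (-104) = 188
j: 26·(-6) - (-10)·12 = -156 - (-120) = -36
k: (-10)·(-4) - 7·(-6) = 40 - (-42) = 82
m × n = (188, -36, 82)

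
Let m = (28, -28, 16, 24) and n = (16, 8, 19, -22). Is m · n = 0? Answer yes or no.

m · n = 28·16 + (-28)·8 + 16·19 + 24·(-22) = 448 - 224 + 304 - 528 = 0
Zero, so the vectors are orthogonal.

yes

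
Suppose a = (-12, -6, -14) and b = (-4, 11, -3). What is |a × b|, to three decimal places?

233.067

i: (-6)·(-3) - (-14)·11 = 18 - (-154) = 172
j: (-14)·(-4) - (-12)·(-3) = 56 - 36 = 20
k: (-12)·11 - (-6)·(-4) = -132 - 24 = -156
a × b = (172, 20, -156)
|a × b| = √(172² + 20² + (-156)²) = √54320 ≈ 233.0665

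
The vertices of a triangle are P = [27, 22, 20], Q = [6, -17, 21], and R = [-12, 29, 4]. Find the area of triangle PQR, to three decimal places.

908.782

PQ = (-21, -39, 1),  PR = (-39, 7, -16)
i: (-39)·(-16) - 1·7 = 624 - 7 = 617
j: 1·(-39) - (-21)·(-16) = -39 - 336 = -375
k: (-21)·7 - (-39)·(-39) = -147 - 1521 = -1668
PQ × PR = (617, -375, -1668)
|PQ × PR| = √3303538 ≈ 1817.5638
area = ½ · 1817.5638 ≈ 908.782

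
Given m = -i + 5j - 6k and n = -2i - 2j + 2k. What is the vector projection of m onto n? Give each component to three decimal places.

(3.333, 3.333, -3.333)

m · n = (-1)·(-2) + 5·(-2) + (-6)·2 = 2 - 10 - 12 = -20
|n|² = 4 + 4 + 4 = 12
proj_n m = (-20/12) · (-2, -2, 2) ≈ (3.333, 3.333, -3.333)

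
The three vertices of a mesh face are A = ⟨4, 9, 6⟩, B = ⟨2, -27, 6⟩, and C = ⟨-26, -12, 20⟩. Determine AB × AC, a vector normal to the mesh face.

(-504, 28, -1038)

AB = (-2, -36, 0)
AC = (-30, -21, 14)
i: (-36)·14 - 0·(-21) = -504 - 0 = -504
j: 0·(-30) - (-2)·14 = 0 - (-28) = 28
k: (-2)·(-21) - (-36)·(-30) = 42 - 1080 = -1038
AB × AC = (-504, 28, -1038)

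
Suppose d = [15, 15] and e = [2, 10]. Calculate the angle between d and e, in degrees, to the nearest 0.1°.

33.7

d · e = 15·2 + 15·10 = 30 + 150 = 180
|d|² = 225 + 225 = 450,  |d| = √450 ≈ 21.213203
|e|² = 4 + 100 = 104,  |e| = √104 ≈ 10.198039
cos θ = 180 / (21.213203 · 10.198039) ≈ 0.83205
θ = arccos(0.83205) ≈ 33.7°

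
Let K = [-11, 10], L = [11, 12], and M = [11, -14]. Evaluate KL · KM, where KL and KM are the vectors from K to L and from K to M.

KL = L − K = (22, 2)
KM = M − K = (22, -24)
KL · KM = 22·22 + 2·(-24) = 484 - 48 = 436

436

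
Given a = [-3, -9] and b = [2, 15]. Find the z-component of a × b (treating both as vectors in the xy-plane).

(-3)·15 - (-9)·2 = -45 - (-18) = -27

-27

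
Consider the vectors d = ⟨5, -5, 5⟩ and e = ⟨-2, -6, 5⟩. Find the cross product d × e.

(5, -35, -40)

i: (-5)·5 - 5·(-6) = -25 - (-30) = 5
j: 5·(-2) - 5·5 = -10 - 25 = -35
k: 5·(-6) - (-5)·(-2) = -30 - 10 = -40
d × e = (5, -35, -40)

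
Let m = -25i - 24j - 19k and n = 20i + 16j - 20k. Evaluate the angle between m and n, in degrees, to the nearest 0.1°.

113.1

m · n = (-25)·20 + (-24)·16 + (-19)·(-20) = -500 - 384 + 380 = -504
|m|² = 625 + 576 + 361 = 1562,  |m| = √1562 ≈ 39.522146
|n|² = 400 + 256 + 400 = 1056,  |n| = √1056 ≈ 32.496154
cos θ = -504 / (39.522146 · 32.496154) ≈ -0.39243
θ = arccos(-0.39243) ≈ 113.1°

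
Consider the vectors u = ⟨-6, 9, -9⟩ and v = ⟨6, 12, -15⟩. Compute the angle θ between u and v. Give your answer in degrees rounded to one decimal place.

43.0

u · v = (-6)·6 + 9·12 + (-9)·(-15) = -36 + 108 + 135 = 207
|u|² = 36 + 81 + 81 = 198,  |u| = √198 ≈ 14.071247
|v|² = 36 + 144 + 225 = 405,  |v| = √405 ≈ 20.124612
cos θ = 207 / (14.071247 · 20.124612) ≈ 0.73099
θ = arccos(0.73099) ≈ 43.0°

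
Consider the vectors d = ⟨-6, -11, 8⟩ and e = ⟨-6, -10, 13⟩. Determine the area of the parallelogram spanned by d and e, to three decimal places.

70.036

i: (-11)·13 - 8·(-10) = -143 - (-80) = -63
j: 8·(-6) - (-6)·13 = -48 - (-78) = 30
k: (-6)·(-10) - (-11)·(-6) = 60 - 66 = -6
d × e = (-63, 30, -6)
|d × e| = √((-63)² + 30² + (-6)²) = √4905 ≈ 70.0357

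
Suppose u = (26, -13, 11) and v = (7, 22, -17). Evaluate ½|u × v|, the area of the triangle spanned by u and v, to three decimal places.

i: (-13)·(-17) - 11·22 = 221 - 242 = -21
j: 11·7 - 26·(-17) = 77 - (-442) = 519
k: 26·22 - (-13)·7 = 572 - (-91) = 663
u × v = (-21, 519, 663)
|u × v| = √((-21)² + 519² + 663²) = √709371 ≈ 842.2417
area = ½ · 842.2417 ≈ 421.121

421.121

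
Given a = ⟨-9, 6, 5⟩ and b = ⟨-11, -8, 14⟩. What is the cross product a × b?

(124, 71, 138)

i: 6·14 - 5·(-8) = 84 - (-40) = 124
j: 5·(-11) - (-9)·14 = -55 - (-126) = 71
k: (-9)·(-8) - 6·(-11) = 72 - (-66) = 138
a × b = (124, 71, 138)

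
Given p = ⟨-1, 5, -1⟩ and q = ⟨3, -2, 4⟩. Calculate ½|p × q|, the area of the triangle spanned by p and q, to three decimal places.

11.113

i: 5·4 - (-1)·(-2) = 20 - 2 = 18
j: (-1)·3 - (-1)·4 = -3 - (-4) = 1
k: (-1)·(-2) - 5·3 = 2 - 15 = -13
p × q = (18, 1, -13)
|p × q| = √(18² + 1² + (-13)²) = √494 ≈ 22.2261
area = ½ · 22.2261 ≈ 11.113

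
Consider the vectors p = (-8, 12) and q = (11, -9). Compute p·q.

p · q = (-8)·11 + 12·(-9) = -88 - 108 = -196

-196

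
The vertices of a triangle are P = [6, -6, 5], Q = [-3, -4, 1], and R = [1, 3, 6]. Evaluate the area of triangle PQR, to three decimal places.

42.796

PQ = (-9, 2, -4),  PR = (-5, 9, 1)
i: 2·1 - (-4)·9 = 2 - (-36) = 38
j: (-4)·(-5) - (-9)·1 = 20 - (-9) = 29
k: (-9)·9 - 2·(-5) = -81 - (-10) = -71
PQ × PR = (38, 29, -71)
|PQ × PR| = √7326 ≈ 85.5921
area = ½ · 85.5921 ≈ 42.796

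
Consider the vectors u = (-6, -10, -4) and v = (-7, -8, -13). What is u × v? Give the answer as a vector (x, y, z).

i: (-10)·(-13) - (-4)·(-8) = 130 - 32 = 98
j: (-4)·(-7) - (-6)·(-13) = 28 - 78 = -50
k: (-6)·(-8) - (-10)·(-7) = 48 - 70 = -22
u × v = (98, -50, -22)

(98, -50, -22)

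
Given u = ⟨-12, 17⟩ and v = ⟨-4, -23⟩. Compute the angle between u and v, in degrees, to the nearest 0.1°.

134.9

u · v = (-12)·(-4) + 17·(-23) = 48 - 391 = -343
|u|² = 144 + 289 = 433,  |u| = √433 ≈ 20.808652
|v|² = 16 + 529 = 545,  |v| = √545 ≈ 23.345235
cos θ = -343 / (20.808652 · 23.345235) ≈ -0.70608
θ = arccos(-0.70608) ≈ 134.9°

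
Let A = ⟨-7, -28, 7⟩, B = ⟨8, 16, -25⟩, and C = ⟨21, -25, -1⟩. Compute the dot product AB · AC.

808

AB = B − A = (15, 44, -32)
AC = C − A = (28, 3, -8)
AB · AC = 15·28 + 44·3 + (-32)·(-8) = 420 + 132 + 256 = 808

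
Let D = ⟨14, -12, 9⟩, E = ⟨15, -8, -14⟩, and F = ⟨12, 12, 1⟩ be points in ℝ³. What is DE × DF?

DE = (1, 4, -23)
DF = (-2, 24, -8)
i: 4·(-8) - (-23)·24 = -32 - (-552) = 520
j: (-23)·(-2) - 1·(-8) = 46 - (-8) = 54
k: 1·24 - 4·(-2) = 24 - (-8) = 32
DE × DF = (520, 54, 32)

(520, 54, 32)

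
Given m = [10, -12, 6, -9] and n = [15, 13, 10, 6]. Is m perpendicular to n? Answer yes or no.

m · n = 10·15 + (-12)·13 + 6·10 + (-9)·6 = 150 - 156 + 60 - 54 = 0
Zero, so the vectors are orthogonal.

yes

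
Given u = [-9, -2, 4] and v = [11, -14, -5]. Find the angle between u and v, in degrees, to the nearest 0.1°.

119.3

u · v = (-9)·11 + (-2)·(-14) + 4·(-5) = -99 + 28 - 20 = -91
|u|² = 81 + 4 + 16 = 101,  |u| = √101 ≈ 10.049876
|v|² = 121 + 196 + 25 = 342,  |v| = √342 ≈ 18.493242
cos θ = -91 / (10.049876 · 18.493242) ≈ -0.48963
θ = arccos(-0.48963) ≈ 119.3°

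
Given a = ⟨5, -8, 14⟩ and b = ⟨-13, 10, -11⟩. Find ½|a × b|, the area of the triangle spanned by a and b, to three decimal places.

73.738

i: (-8)·(-11) - 14·10 = 88 - 140 = -52
j: 14·(-13) - 5·(-11) = -182 - (-55) = -127
k: 5·10 - (-8)·(-13) = 50 - 104 = -54
a × b = (-52, -127, -54)
|a × b| = √((-52)² + (-127)² + (-54)²) = √21749 ≈ 147.4754
area = ½ · 147.4754 ≈ 73.738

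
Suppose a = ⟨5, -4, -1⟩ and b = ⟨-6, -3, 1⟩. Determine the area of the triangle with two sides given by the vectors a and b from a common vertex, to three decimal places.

19.818

i: (-4)·1 - (-1)·(-3) = -4 - 3 = -7
j: (-1)·(-6) - 5·1 = 6 - 5 = 1
k: 5·(-3) - (-4)·(-6) = -15 - 24 = -39
a × b = (-7, 1, -39)
|a × b| = √((-7)² + 1² + (-39)²) = √1571 ≈ 39.6358
area = ½ · 39.6358 ≈ 19.818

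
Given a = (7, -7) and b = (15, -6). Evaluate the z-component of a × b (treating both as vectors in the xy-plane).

63

7·(-6) - (-7)·15 = -42 - (-105) = 63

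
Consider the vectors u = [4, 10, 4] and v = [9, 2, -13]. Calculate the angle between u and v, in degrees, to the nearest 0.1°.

u · v = 4·9 + 10·2 + 4·(-13) = 36 + 20 - 52 = 4
|u|² = 16 + 100 + 16 = 132,  |u| = √132 ≈ 11.489125
|v|² = 81 + 4 + 169 = 254,  |v| = √254 ≈ 15.937377
cos θ = 4 / (11.489125 · 15.937377) ≈ 0.02185
θ = arccos(0.02185) ≈ 88.7°

88.7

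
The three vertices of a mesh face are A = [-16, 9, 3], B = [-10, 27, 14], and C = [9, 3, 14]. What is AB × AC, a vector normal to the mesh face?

AB = (6, 18, 11)
AC = (25, -6, 11)
i: 18·11 - 11·(-6) = 198 - (-66) = 264
j: 11·25 - 6·11 = 275 - 66 = 209
k: 6·(-6) - 18·25 = -36 - 450 = -486
AB × AC = (264, 209, -486)

(264, 209, -486)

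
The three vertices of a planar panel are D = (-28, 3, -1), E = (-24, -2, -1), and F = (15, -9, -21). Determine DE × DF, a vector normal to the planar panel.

DE = (4, -5, 0)
DF = (43, -12, -20)
i: (-5)·(-20) - 0·(-12) = 100 - 0 = 100
j: 0·43 - 4·(-20) = 0 - (-80) = 80
k: 4·(-12) - (-5)·43 = -48 - (-215) = 167
DE × DF = (100, 80, 167)

(100, 80, 167)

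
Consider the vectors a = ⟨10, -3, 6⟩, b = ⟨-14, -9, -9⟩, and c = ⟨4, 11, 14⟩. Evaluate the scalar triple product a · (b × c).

b × c:
i: (-9)·14 - (-9)·11 = -126 - (-99) = -27
j: (-9)·4 - (-14)·14 = -36 - (-196) = 160
k: (-14)·11 - (-9)·4 = -154 - (-36) = -118
b × c = (-27, 160, -118)
a · (b × c) = 10·(-27) + (-3)·160 + 6·(-118) = -270 - 480 - 708 = -1458

-1458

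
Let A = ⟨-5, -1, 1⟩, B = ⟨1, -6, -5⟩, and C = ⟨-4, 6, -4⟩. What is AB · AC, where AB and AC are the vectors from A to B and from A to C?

1

AB = B − A = (6, -5, -6)
AC = C − A = (1, 7, -5)
AB · AC = 6·1 + (-5)·7 + (-6)·(-5) = 6 - 35 + 30 = 1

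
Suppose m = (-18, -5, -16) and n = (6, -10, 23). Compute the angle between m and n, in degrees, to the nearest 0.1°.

132.2

m · n = (-18)·6 + (-5)·(-10) + (-16)·23 = -108 + 50 - 368 = -426
|m|² = 324 + 25 + 256 = 605,  |m| = √605 ≈ 24.596748
|n|² = 36 + 100 + 529 = 665,  |n| = √665 ≈ 25.787594
cos θ = -426 / (24.596748 · 25.787594) ≈ -0.67162
θ = arccos(-0.67162) ≈ 132.2°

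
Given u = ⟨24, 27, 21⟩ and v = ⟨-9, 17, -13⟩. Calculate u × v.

i: 27·(-13) - 21·17 = -351 - 357 = -708
j: 21·(-9) - 24·(-13) = -189 - (-312) = 123
k: 24·17 - 27·(-9) = 408 - (-243) = 651
u × v = (-708, 123, 651)

(-708, 123, 651)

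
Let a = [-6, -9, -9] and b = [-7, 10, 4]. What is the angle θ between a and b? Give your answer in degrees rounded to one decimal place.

a · b = (-6)·(-7) + (-9)·10 + (-9)·4 = 42 - 90 - 36 = -84
|a|² = 36 + 81 + 81 = 198,  |a| = √198 ≈ 14.071247
|b|² = 49 + 100 + 16 = 165,  |b| = √165 ≈ 12.845233
cos θ = -84 / (14.071247 · 12.845233) ≈ -0.46473
θ = arccos(-0.46473) ≈ 117.7°

117.7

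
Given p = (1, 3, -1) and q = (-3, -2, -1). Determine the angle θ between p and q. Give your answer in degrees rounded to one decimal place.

p · q = 1·(-3) + 3·(-2) + (-1)·(-1) = -3 - 6 + 1 = -8
|p|² = 1 + 9 + 1 = 11,  |p| = √11 ≈ 3.316625
|q|² = 9 + 4 + 1 = 14,  |q| = √14 ≈ 3.741657
cos θ = -8 / (3.316625 · 3.741657) ≈ -0.64466
θ = arccos(-0.64466) ≈ 130.1°

130.1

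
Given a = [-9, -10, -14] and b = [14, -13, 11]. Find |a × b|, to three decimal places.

i: (-10)·11 - (-14)·(-13) = -110 - 182 = -292
j: (-14)·14 - (-9)·11 = -196 - (-99) = -97
k: (-9)·(-13) - (-10)·14 = 117 - (-140) = 257
a × b = (-292, -97, 257)
|a × b| = √((-292)² + (-97)² + 257²) = √160722 ≈ 400.9015

400.901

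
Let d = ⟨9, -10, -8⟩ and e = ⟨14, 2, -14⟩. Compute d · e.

218

d · e = 9·14 + (-10)·2 + (-8)·(-14) = 126 - 20 + 112 = 218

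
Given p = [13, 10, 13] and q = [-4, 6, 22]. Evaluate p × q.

i: 10·22 - 13·6 = 220 - 78 = 142
j: 13·(-4) - 13·22 = -52 - 286 = -338
k: 13·6 - 10·(-4) = 78 - (-40) = 118
p × q = (142, -338, 118)

(142, -338, 118)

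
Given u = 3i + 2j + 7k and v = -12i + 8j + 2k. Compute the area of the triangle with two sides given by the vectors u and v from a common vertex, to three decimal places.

i: 2·2 - 7·8 = 4 - 56 = -52
j: 7·(-12) - 3·2 = -84 - 6 = -90
k: 3·8 - 2·(-12) = 24 - (-24) = 48
u × v = (-52, -90, 48)
|u × v| = √((-52)² + (-90)² + 48²) = √13108 ≈ 114.4902
area = ½ · 114.4902 ≈ 57.245

57.245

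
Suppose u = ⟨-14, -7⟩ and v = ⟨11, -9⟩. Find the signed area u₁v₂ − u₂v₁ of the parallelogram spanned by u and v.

203

(-14)·(-9) - (-7)·11 = 126 - (-77) = 203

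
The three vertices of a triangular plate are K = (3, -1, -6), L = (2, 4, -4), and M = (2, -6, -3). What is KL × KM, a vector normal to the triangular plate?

KL = (-1, 5, 2)
KM = (-1, -5, 3)
i: 5·3 - 2·(-5) = 15 - (-10) = 25
j: 2·(-1) - (-1)·3 = -2 - (-3) = 1
k: (-1)·(-5) - 5·(-1) = 5 - (-5) = 10
KL × KM = (25, 1, 10)

(25, 1, 10)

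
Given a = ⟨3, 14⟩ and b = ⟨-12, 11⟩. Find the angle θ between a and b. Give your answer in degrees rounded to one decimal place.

59.6

a · b = 3·(-12) + 14·11 = -36 + 154 = 118
|a|² = 9 + 196 = 205,  |a| = √205 ≈ 14.317821
|b|² = 144 + 121 = 265,  |b| = √265 ≈ 16.278821
cos θ = 118 / (14.317821 · 16.278821) ≈ 0.50627
θ = arccos(0.50627) ≈ 59.6°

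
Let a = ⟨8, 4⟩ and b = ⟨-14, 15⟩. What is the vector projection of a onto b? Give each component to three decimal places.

(1.729, -1.853)

a · b = 8·(-14) + 4·15 = -112 + 60 = -52
|b|² = 196 + 225 = 421
proj_b a = (-52/421) · (-14, 15) ≈ (1.729, -1.853)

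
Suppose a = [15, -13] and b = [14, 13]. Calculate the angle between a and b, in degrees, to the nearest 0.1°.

83.8

a · b = 15·14 + (-13)·13 = 210 - 169 = 41
|a|² = 225 + 169 = 394,  |a| = √394 ≈ 19.849433
|b|² = 196 + 169 = 365,  |b| = √365 ≈ 19.104973
cos θ = 41 / (19.849433 · 19.104973) ≈ 0.10812
θ = arccos(0.10812) ≈ 83.8°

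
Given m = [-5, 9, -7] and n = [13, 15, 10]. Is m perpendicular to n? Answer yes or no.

yes

m · n = (-5)·13 + 9·15 + (-7)·10 = -65 + 135 - 70 = 0
Zero, so the vectors are orthogonal.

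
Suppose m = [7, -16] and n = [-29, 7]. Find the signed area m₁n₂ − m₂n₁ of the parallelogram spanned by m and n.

-415

7·7 - (-16)·(-29) = 49 - 464 = -415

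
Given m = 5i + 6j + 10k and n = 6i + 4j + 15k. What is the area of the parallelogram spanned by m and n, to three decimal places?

i: 6·15 - 10·4 = 90 - 40 = 50
j: 10·6 - 5·15 = 60 - 75 = -15
k: 5·4 - 6·6 = 20 - 36 = -16
m × n = (50, -15, -16)
|m × n| = √(50² + (-15)² + (-16)²) = √2981 ≈ 54.5985

54.599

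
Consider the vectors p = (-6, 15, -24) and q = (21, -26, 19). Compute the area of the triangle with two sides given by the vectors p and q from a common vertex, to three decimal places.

270.325

i: 15·19 - (-24)·(-26) = 285 - 624 = -339
j: (-24)·21 - (-6)·19 = -504 - (-114) = -390
k: (-6)·(-26) - 15·21 = 156 - 315 = -159
p × q = (-339, -390, -159)
|p × q| = √((-339)² + (-390)² + (-159)²) = √292302 ≈ 540.6496
area = ½ · 540.6496 ≈ 270.325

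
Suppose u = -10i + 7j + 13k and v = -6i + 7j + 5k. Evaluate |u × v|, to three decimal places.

68.586

i: 7·5 - 13·7 = 35 - 91 = -56
j: 13·(-6) - (-10)·5 = -78 - (-50) = -28
k: (-10)·7 - 7·(-6) = -70 - (-42) = -28
u × v = (-56, -28, -28)
|u × v| = √((-56)² + (-28)² + (-28)²) = √4704 ≈ 68.5857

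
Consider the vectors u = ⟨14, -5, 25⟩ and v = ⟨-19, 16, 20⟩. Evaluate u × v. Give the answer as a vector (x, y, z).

i: (-5)·20 - 25·16 = -100 - 400 = -500
j: 25·(-19) - 14·20 = -475 - 280 = -755
k: 14·16 - (-5)·(-19) = 224 - 95 = 129
u × v = (-500, -755, 129)

(-500, -755, 129)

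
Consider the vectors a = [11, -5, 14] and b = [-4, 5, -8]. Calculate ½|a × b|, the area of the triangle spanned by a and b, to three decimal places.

i: (-5)·(-8) - 14·5 = 40 - 70 = -30
j: 14·(-4) - 11·(-8) = -56 - (-88) = 32
k: 11·5 - (-5)·(-4) = 55 - 20 = 35
a × b = (-30, 32, 35)
|a × b| = √((-30)² + 32² + 35²) = √3149 ≈ 56.1160
area = ½ · 56.1160 ≈ 28.058

28.058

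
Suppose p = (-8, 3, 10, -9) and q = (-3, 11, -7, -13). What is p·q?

p · q = (-8)·(-3) + 3·11 + 10·(-7) + (-9)·(-13) = 24 + 33 - 70 + 117 = 104

104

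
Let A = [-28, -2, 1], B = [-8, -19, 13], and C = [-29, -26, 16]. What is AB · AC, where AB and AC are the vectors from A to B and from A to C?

AB = B − A = (20, -17, 12)
AC = C − A = (-1, -24, 15)
AB · AC = 20·(-1) + (-17)·(-24) + 12·15 = -20 + 408 + 180 = 568

568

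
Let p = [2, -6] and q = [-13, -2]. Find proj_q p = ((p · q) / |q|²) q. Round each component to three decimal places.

p · q = 2·(-13) + (-6)·(-2) = -26 + 12 = -14
|q|² = 169 + 4 = 173
proj_q p = (-14/173) · (-13, -2) ≈ (1.052, 0.162)

(1.052, 0.162)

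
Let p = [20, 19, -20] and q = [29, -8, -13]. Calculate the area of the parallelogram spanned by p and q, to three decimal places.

879.528

i: 19·(-13) - (-20)·(-8) = -247 - 160 = -407
j: (-20)·29 - 20·(-13) = -580 - (-260) = -320
k: 20·(-8) - 19·29 = -160 - 551 = -711
p × q = (-407, -320, -711)
|p × q| = √((-407)² + (-320)² + (-711)²) = √773570 ≈ 879.5283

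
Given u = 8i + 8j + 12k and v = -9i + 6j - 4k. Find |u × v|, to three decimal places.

i: 8·(-4) - 12·6 = -32 - 72 = -104
j: 12·(-9) - 8·(-4) = -108 - (-32) = -76
k: 8·6 - 8·(-9) = 48 - (-72) = 120
u × v = (-104, -76, 120)
|u × v| = √((-104)² + (-76)² + 120²) = √30992 ≈ 176.0454

176.045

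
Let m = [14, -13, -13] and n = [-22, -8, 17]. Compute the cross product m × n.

(-325, 48, -398)

i: (-13)·17 - (-13)·(-8) = -221 - 104 = -325
j: (-13)·(-22) - 14·17 = 286 - 238 = 48
k: 14·(-8) - (-13)·(-22) = -112 - 286 = -398
m × n = (-325, 48, -398)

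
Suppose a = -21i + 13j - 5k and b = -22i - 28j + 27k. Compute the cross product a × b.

i: 13·27 - (-5)·(-28) = 351 - 140 = 211
j: (-5)·(-22) - (-21)·27 = 110 - (-567) = 677
k: (-21)·(-28) - 13·(-22) = 588 - (-286) = 874
a × b = (211, 677, 874)

(211, 677, 874)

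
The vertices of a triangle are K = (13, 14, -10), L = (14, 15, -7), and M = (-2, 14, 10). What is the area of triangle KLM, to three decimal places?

KL = (1, 1, 3),  KM = (-15, 0, 20)
i: 1·20 - 3·0 = 20 - 0 = 20
j: 3·(-15) - 1·20 = -45 - 20 = -65
k: 1·0 - 1·(-15) = 0 - (-15) = 15
KL × KM = (20, -65, 15)
|KL × KM| = √4850 ≈ 69.6419
area = ½ · 69.6419 ≈ 34.821

34.821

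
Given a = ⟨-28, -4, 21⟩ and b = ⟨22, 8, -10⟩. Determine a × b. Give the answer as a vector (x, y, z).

(-128, 182, -136)

i: (-4)·(-10) - 21·8 = 40 - 168 = -128
j: 21·22 - (-28)·(-10) = 462 - 280 = 182
k: (-28)·8 - (-4)·22 = -224 - (-88) = -136
a × b = (-128, 182, -136)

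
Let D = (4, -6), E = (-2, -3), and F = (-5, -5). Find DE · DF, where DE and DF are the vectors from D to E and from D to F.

DE = E − D = (-6, 3)
DF = F − D = (-9, 1)
DE · DF = (-6)·(-9) + 3·1 = 54 + 3 = 57

57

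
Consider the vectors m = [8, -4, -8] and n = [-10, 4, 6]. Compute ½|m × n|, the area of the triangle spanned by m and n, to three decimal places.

i: (-4)·6 - (-8)·4 = -24 - (-32) = 8
j: (-8)·(-10) - 8·6 = 80 - 48 = 32
k: 8·4 - (-4)·(-10) = 32 - 40 = -8
m × n = (8, 32, -8)
|m × n| = √(8² + 32² + (-8)²) = √1152 ≈ 33.9411
area = ½ · 33.9411 ≈ 16.971

16.971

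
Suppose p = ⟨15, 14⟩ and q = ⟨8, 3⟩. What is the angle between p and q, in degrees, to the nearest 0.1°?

22.5

p · q = 15·8 + 14·3 = 120 + 42 = 162
|p|² = 225 + 196 = 421,  |p| = √421 ≈ 20.518285
|q|² = 64 + 9 = 73,  |q| = √73 ≈ 8.544004
cos θ = 162 / (20.518285 · 8.544004) ≈ 0.92409
θ = arccos(0.92409) ≈ 22.5°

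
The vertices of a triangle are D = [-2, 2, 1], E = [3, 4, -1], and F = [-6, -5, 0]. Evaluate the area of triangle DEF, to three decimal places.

16.985

DE = (5, 2, -2),  DF = (-4, -7, -1)
i: 2·(-1) - (-2)·(-7) = -2 - 14 = -16
j: (-2)·(-4) - 5·(-1) = 8 - (-5) = 13
k: 5·(-7) - 2·(-4) = -35 - (-8) = -27
DE × DF = (-16, 13, -27)
|DE × DF| = √1154 ≈ 33.9706
area = ½ · 33.9706 ≈ 16.985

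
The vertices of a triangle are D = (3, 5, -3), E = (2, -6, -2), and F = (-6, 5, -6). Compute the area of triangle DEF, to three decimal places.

DE = (-1, -11, 1),  DF = (-9, 0, -3)
i: (-11)·(-3) - 1·0 = 33 - 0 = 33
j: 1·(-9) - (-1)·(-3) = -9 - 3 = -12
k: (-1)·0 - (-11)·(-9) = 0 - 99 = -99
DE × DF = (33, -12, -99)
|DE × DF| = √11034 ≈ 105.0428
area = ½ · 105.0428 ≈ 52.521

52.521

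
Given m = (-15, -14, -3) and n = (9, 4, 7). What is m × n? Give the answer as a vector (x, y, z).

i: (-14)·7 - (-3)·4 = -98 - (-12) = -86
j: (-3)·9 - (-15)·7 = -27 - (-105) = 78
k: (-15)·4 - (-14)·9 = -60 - (-126) = 66
m × n = (-86, 78, 66)

(-86, 78, 66)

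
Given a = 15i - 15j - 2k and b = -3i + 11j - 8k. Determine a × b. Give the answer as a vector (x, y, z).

(142, 126, 120)

i: (-15)·(-8) - (-2)·11 = 120 - (-22) = 142
j: (-2)·(-3) - 15·(-8) = 6 - (-120) = 126
k: 15·11 - (-15)·(-3) = 165 - 45 = 120
a × b = (142, 126, 120)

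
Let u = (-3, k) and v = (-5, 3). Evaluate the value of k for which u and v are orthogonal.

-5

u · v = (-3)·(-5) + k·3 = 15 + 3k
Set equal to 0: 3k = -15, so k = -5.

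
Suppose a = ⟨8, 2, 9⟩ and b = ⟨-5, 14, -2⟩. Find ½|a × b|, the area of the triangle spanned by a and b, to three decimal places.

i: 2·(-2) - 9·14 = -4 - 126 = -130
j: 9·(-5) - 8·(-2) = -45 - (-16) = -29
k: 8·14 - 2·(-5) = 112 - (-10) = 122
a × b = (-130, -29, 122)
|a × b| = √((-130)² + (-29)² + 122²) = √32625 ≈ 180.6239
area = ½ · 180.6239 ≈ 90.312

90.312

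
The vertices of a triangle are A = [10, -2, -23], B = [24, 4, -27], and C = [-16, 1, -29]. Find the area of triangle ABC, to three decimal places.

AB = (14, 6, -4),  AC = (-26, 3, -6)
i: 6·(-6) - (-4)·3 = -36 - (-12) = -24
j: (-4)·(-26) - 14·(-6) = 104 - (-84) = 188
k: 14·3 - 6·(-26) = 42 - (-156) = 198
AB × AC = (-24, 188, 198)
|AB × AC| = √75124 ≈ 274.0876
area = ½ · 274.0876 ≈ 137.044

137.044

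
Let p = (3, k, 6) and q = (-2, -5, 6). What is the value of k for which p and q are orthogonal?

p · q = 3·(-2) + k·(-5) + 6·6 = 30 - 5k
Set equal to 0: -5k = -30, so k = 6.

6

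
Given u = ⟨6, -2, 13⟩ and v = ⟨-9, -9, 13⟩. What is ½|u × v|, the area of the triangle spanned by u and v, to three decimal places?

i: (-2)·13 - 13·(-9) = -26 - (-117) = 91
j: 13·(-9) - 6·13 = -117 - 78 = -195
k: 6·(-9) - (-2)·(-9) = -54 - 18 = -72
u × v = (91, -195, -72)
|u × v| = √(91² + (-195)² + (-72)²) = √51490 ≈ 226.9141
area = ½ · 226.9141 ≈ 113.457

113.457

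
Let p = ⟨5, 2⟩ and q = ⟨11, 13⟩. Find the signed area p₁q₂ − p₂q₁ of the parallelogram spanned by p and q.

43

5·13 - 2·11 = 65 - 22 = 43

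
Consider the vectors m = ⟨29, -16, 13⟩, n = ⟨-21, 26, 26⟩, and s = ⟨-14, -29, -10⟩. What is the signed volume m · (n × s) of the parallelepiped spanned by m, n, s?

n × s:
i: 26·(-10) - 26·(-29) = -260 - (-754) = 494
j: 26·(-14) - (-21)·(-10) = -364 - 210 = -574
k: (-21)·(-29) - 26·(-14) = 609 - (-364) = 973
n × s = (494, -574, 973)
m · (n × s) = 29·494 + (-16)·(-574) + 13·973 = 14326 + 9184 + 12649 = 36159

36159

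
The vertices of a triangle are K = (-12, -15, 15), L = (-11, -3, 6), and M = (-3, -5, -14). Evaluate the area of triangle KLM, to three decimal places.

KL = (1, 12, -9),  KM = (9, 10, -29)
i: 12·(-29) - (-9)·10 = -348 - (-90) = -258
j: (-9)·9 - 1·(-29) = -81 - (-29) = -52
k: 1·10 - 12·9 = 10 - 108 = -98
KL × KM = (-258, -52, -98)
|KL × KM| = √78872 ≈ 280.8416
area = ½ · 280.8416 ≈ 140.421

140.421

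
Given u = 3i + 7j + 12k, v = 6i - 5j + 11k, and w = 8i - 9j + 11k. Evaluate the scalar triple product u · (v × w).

v × w:
i: (-5)·11 - 11·(-9) = -55 - (-99) = 44
j: 11·8 - 6·11 = 88 - 66 = 22
k: 6·(-9) - (-5)·8 = -54 - (-40) = -14
v × w = (44, 22, -14)
u · (v × w) = 3·44 + 7·22 + 12·(-14) = 132 + 154 - 168 = 118

118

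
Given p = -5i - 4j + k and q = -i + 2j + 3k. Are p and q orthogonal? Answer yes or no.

p · q = (-5)·(-1) + (-4)·2 + 1·3 = 5 - 8 + 3 = 0
Zero, so the vectors are orthogonal.

yes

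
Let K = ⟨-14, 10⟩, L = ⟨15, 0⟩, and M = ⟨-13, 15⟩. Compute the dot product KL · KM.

-21

KL = L − K = (29, -10)
KM = M − K = (1, 5)
KL · KM = 29·1 + (-10)·5 = 29 - 50 = -21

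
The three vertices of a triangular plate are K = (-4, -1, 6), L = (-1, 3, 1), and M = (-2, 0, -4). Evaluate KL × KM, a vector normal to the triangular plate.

KL = (3, 4, -5)
KM = (2, 1, -10)
i: 4·(-10) - (-5)·1 = -40 - (-5) = -35
j: (-5)·2 - 3·(-10) = -10 - (-30) = 20
k: 3·1 - 4·2 = 3 - 8 = -5
KL × KM = (-35, 20, -5)

(-35, 20, -5)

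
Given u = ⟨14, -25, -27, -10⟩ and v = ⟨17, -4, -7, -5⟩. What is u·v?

u · v = 14·17 + (-25)·(-4) + (-27)·(-7) + (-10)·(-5) = 238 + 100 + 189 + 50 = 577

577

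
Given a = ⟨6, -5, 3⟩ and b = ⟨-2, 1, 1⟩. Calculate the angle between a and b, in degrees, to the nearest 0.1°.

133.1

a · b = 6·(-2) + (-5)·1 + 3·1 = -12 - 5 + 3 = -14
|a|² = 36 + 25 + 9 = 70,  |a| = √70 ≈ 8.366600
|b|² = 4 + 1 + 1 = 6,  |b| = √6 ≈ 2.449490
cos θ = -14 / (8.366600 · 2.449490) ≈ -0.68313
θ = arccos(-0.68313) ≈ 133.1°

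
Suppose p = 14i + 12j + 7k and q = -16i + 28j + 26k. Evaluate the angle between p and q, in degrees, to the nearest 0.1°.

p · q = 14·(-16) + 12·28 + 7·26 = -224 + 336 + 182 = 294
|p|² = 196 + 144 + 49 = 389,  |p| = √389 ≈ 19.723083
|q|² = 256 + 784 + 676 = 1716,  |q| = √1716 ≈ 41.424630
cos θ = 294 / (19.723083 · 41.424630) ≈ 0.35984
θ = arccos(0.35984) ≈ 68.9°

68.9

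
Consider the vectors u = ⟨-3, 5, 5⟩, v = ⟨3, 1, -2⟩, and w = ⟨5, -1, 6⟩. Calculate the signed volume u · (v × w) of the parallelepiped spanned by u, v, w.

-192

v × w:
i: 1·6 - (-2)·(-1) = 6 - 2 = 4
j: (-2)·5 - 3·6 = -10 - 18 = -28
k: 3·(-1) - 1·5 = -3 - 5 = -8
v × w = (4, -28, -8)
u · (v × w) = (-3)·4 + 5·(-28) + 5·(-8) = -12 - 140 - 40 = -192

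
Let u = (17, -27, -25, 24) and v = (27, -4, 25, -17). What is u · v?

-466

u · v = 17·27 + (-27)·(-4) + (-25)·25 + 24·(-17) = 459 + 108 - 625 - 408 = -466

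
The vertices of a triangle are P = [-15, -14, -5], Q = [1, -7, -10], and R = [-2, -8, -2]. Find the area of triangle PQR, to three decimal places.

PQ = (16, 7, -5),  PR = (13, 6, 3)
i: 7·3 - (-5)·6 = 21 - (-30) = 51
j: (-5)·13 - 16·3 = -65 - 48 = -113
k: 16·6 - 7·13 = 96 - 91 = 5
PQ × PR = (51, -113, 5)
|PQ × PR| = √15395 ≈ 124.0766
area = ½ · 124.0766 ≈ 62.038

62.038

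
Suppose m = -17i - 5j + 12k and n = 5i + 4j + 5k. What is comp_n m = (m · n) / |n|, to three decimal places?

-5.539

m · n = (-17)·5 + (-5)·4 + 12·5 = -85 - 20 + 60 = -45
|n| = √(25 + 16 + 25) = √66 ≈ 8.1240
comp_n m = -45 / √66 ≈ -5.539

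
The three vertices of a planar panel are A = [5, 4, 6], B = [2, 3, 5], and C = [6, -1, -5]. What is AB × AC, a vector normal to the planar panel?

(6, -34, 16)

AB = (-3, -1, -1)
AC = (1, -5, -11)
i: (-1)·(-11) - (-1)·(-5) = 11 - 5 = 6
j: (-1)·1 - (-3)·(-11) = -1 - 33 = -34
k: (-3)·(-5) - (-1)·1 = 15 - (-1) = 16
AB × AC = (6, -34, 16)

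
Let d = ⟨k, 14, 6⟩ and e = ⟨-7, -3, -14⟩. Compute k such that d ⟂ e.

-18

d · e = k·(-7) + 14·(-3) + 6·(-14) = -126 - 7k
Set equal to 0: -7k = 126, so k = -18.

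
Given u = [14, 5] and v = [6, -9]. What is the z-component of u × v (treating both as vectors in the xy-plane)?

-156

14·(-9) - 5·6 = -126 - 30 = -156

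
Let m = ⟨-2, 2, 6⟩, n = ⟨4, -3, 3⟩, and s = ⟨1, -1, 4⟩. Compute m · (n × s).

n × s:
i: (-3)·4 - 3·(-1) = -12 - (-3) = -9
j: 3·1 - 4·4 = 3 - 16 = -13
k: 4·(-1) - (-3)·1 = -4 - (-3) = -1
n × s = (-9, -13, -1)
m · (n × s) = (-2)·(-9) + 2·(-13) + 6·(-1) = 18 - 26 - 6 = -14

-14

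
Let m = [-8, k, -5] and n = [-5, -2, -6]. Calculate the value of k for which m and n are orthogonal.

m · n = (-8)·(-5) + k·(-2) + (-5)·(-6) = 70 - 2k
Set equal to 0: -2k = -70, so k = 35.

35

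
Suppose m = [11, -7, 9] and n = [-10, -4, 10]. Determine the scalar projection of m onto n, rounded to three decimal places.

m · n = 11·(-10) + (-7)·(-4) + 9·10 = -110 + 28 + 90 = 8
|n| = √(100 + 16 + 100) = √216 ≈ 14.6969
comp_n m = 8 / √216 ≈ 0.544

0.544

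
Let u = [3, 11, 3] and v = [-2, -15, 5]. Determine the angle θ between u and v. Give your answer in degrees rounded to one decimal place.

u · v = 3·(-2) + 11·(-15) + 3·5 = -6 - 165 + 15 = -156
|u|² = 9 + 121 + 9 = 139,  |u| = √139 ≈ 11.789826
|v|² = 4 + 225 + 25 = 254,  |v| = √254 ≈ 15.937377
cos θ = -156 / (11.789826 · 15.937377) ≈ -0.83023
θ = arccos(-0.83023) ≈ 146.1°

146.1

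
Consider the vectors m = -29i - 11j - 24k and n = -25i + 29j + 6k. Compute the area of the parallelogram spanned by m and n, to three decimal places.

i: (-11)·6 - (-24)·29 = -66 - (-696) = 630
j: (-24)·(-25) - (-29)·6 = 600 - (-174) = 774
k: (-29)·29 - (-11)·(-25) = -841 - 275 = -1116
m × n = (630, 774, -1116)
|m × n| = √(630² + 774² + (-1116)²) = √2241432 ≈ 1497.1413

1497.141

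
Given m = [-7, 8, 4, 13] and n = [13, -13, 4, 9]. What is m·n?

-62

m · n = (-7)·13 + 8·(-13) + 4·4 + 13·9 = -91 - 104 + 16 + 117 = -62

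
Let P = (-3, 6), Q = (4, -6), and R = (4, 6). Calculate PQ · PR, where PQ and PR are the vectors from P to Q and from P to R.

PQ = Q − P = (7, -12)
PR = R − P = (7, 0)
PQ · PR = 7·7 + (-12)·0 = 49 + 0 = 49

49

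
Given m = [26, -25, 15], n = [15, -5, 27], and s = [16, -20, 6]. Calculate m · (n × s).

1410

n × s:
i: (-5)·6 - 27·(-20) = -30 - (-540) = 510
j: 27·16 - 15·6 = 432 - 90 = 342
k: 15·(-20) - (-5)·16 = -300 - (-80) = -220
n × s = (510, 342, -220)
m · (n × s) = 26·510 + (-25)·342 + 15·(-220) = 13260 - 8550 - 3300 = 1410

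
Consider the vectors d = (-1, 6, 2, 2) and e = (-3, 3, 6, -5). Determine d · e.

23

d · e = (-1)·(-3) + 6·3 + 2·6 + 2·(-5) = 3 + 18 + 12 - 10 = 23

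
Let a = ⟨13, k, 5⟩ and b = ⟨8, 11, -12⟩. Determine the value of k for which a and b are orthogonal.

-4

a · b = 13·8 + k·11 + 5·(-12) = 44 + 11k
Set equal to 0: 11k = -44, so k = -4.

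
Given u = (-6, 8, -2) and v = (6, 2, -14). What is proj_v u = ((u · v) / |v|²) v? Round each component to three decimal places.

u · v = (-6)·6 + 8·2 + (-2)·(-14) = -36 + 16 + 28 = 8
|v|² = 36 + 4 + 196 = 236
proj_v u = (8/236) · (6, 2, -14) ≈ (0.203, 0.068, -0.475)

(0.203, 0.068, -0.475)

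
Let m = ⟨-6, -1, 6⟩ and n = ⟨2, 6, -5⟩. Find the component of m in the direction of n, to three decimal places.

m · n = (-6)·2 + (-1)·6 + 6·(-5) = -12 - 6 - 30 = -48
|n| = √(4 + 36 + 25) = √65 ≈ 8.0623
comp_n m = -48 / √65 ≈ -5.954

-5.954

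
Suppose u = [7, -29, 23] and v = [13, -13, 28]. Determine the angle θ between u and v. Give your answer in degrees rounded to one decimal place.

u · v = 7·13 + (-29)·(-13) + 23·28 = 91 + 377 + 644 = 1112
|u|² = 49 + 841 + 529 = 1419,  |u| = √1419 ≈ 37.669616
|v|² = 169 + 169 + 784 = 1122,  |v| = √1122 ≈ 33.496268
cos θ = 1112 / (37.669616 · 33.496268) ≈ 0.88129
θ = arccos(0.88129) ≈ 28.2°

28.2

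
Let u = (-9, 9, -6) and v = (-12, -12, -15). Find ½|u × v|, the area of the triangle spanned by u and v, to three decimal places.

i: 9·(-15) - (-6)·(-12) = -135 - 72 = -207
j: (-6)·(-12) - (-9)·(-15) = 72 - 135 = -63
k: (-9)·(-12) - 9·(-12) = 108 - (-108) = 216
u × v = (-207, -63, 216)
|u × v| = √((-207)² + (-63)² + 216²) = √93474 ≈ 305.7352
area = ½ · 305.7352 ≈ 152.868

152.868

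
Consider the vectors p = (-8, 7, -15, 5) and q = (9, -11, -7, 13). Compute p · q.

p · q = (-8)·9 + 7·(-11) + (-15)·(-7) + 5·13 = -72 - 77 + 105 + 65 = 21

21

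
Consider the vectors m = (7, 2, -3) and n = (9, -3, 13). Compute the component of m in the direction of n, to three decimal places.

m · n = 7·9 + 2·(-3) + (-3)·13 = 63 - 6 - 39 = 18
|n| = √(81 + 9 + 169) = √259 ≈ 16.0935
comp_n m = 18 / √259 ≈ 1.118

1.118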